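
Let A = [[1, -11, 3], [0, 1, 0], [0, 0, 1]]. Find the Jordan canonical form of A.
J = [[1, 1, 0], [0, 1, 0], [0, 0, 1]]

The characteristic polynomial is det(xI - A) = (x - 1)^3, so the eigenvalues are 1 (algebraic multiplicity 3).

For λ = 1: rank(A - I) = 1, rank((A - I)^2) = 0. The eigenspace has dimension 3 - 1 = 2, so there are 2 Jordan blocks; the rank sequence gives block sizes [2, 1].

Assembling the blocks gives the Jordan form J above.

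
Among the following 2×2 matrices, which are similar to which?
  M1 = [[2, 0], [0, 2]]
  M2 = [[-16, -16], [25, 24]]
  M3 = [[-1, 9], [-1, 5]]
3 classes: {M1}, {M2}, {M3}

Characteristic polynomials: χ_{M1} = (x - 2)^2, χ_{M2} = (x - 4)^2, χ_{M3} = (x - 2)^2.

{M1}: invariant factors x - 2, x - 2.

{M2}: invariant factors (x - 4)^2.

{M3}: invariant factors (x - 2)^2.

Matrices are similar if and only if their invariant-factor lists agree; the partition into similarity classes is {M1}, {M2}, {M3}.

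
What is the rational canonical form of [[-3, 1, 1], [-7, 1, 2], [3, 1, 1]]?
The invariant factors of A (the non-unit diagonal entries of the Smith normal form of xI - A over ℚ[x]) are (x - 2)(x^2 + 3x + 3), each dividing the next. The characteristic polynomial is their product, (x - 2)(x^2 + 3x + 3).

The rational canonical form is the block-diagonal matrix of companion matrices C(f_i):
R = [[0, 0, 6], [1, 0, 3], [0, 1, -1]].

Note the characteristic polynomial does not split into linear factors over ℚ, so A has no Jordan form over ℚ; the rational canonical form exists over any field.

R = [[0, 0, 6], [1, 0, 3], [0, 1, -1]]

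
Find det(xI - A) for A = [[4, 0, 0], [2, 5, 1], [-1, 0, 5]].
xI - A = [[x - 4, 0, 0], [-2, x - 5, -1], [1, 0, x - 5]].

Expanding det(xI - A) along the first row:
det(xI - A) = + (x - 4)·det([[x - 5, -1], [0, x - 5]]) - (0)·det([[-2, -1], [1, x - 5]]) + (0)·det([[-2, x - 5], [1, 0]]).

Evaluating gives χ_A(x) = x^3 - 14x^2 + 65x - 100 = (x - 5)^2(x - 4).

χ_A(x) = (x - 5)^2(x - 4)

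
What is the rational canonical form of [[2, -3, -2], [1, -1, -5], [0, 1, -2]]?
R = [[0, 0, 6], [1, 0, -4], [0, 1, -1]]

The invariant factors of A (the non-unit diagonal entries of the Smith normal form of xI - A over ℚ[x]) are (x - 1)(x^2 + 2x + 6), each dividing the next. The characteristic polynomial is their product, (x - 1)(x^2 + 2x + 6).

The rational canonical form is the block-diagonal matrix of companion matrices C(f_i):
R = [[0, 0, 6], [1, 0, -4], [0, 1, -1]].

Note the characteristic polynomial does not split into linear factors over ℚ, so A has no Jordan form over ℚ; the rational canonical form exists over any field.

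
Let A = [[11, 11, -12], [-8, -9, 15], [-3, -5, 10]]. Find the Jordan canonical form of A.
The characteristic polynomial is det(xI - A) = (x - 4)^3, so the eigenvalues are 4 (algebraic multiplicity 3).

For λ = 4: rank(A - 4I) = 2, rank((A - 4I)^2) = 1, rank((A - 4I)^3) = 0. The eigenspace has dimension 3 - 2 = 1, so there is 1 Jordan block; the rank sequence gives block sizes [3].

Assembling the blocks gives the Jordan form J above.

J = [[4, 1, 0], [0, 4, 1], [0, 0, 4]]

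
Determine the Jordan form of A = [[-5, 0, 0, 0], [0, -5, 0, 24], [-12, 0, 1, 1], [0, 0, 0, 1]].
J = [[-5, 0, 0, 0], [0, -5, 0, 0], [0, 0, 1, 1], [0, 0, 0, 1]]

The characteristic polynomial is det(xI - A) = (x - 1)^2(x + 5)^2, so the eigenvalues are -5 (algebraic multiplicity 2), 1 (algebraic multiplicity 2).

For λ = -5: rank(A + 5I) = 2. The eigenspace has dimension 4 - 2 = 2, so there are 2 Jordan blocks; the rank sequence gives block sizes [1, 1].

For λ = 1: rank(A - I) = 3, rank((A - I)^2) = 2. The eigenspace has dimension 4 - 3 = 1, so there is 1 Jordan block; the rank sequence gives block sizes [2].

Assembling the blocks gives the Jordan form J above.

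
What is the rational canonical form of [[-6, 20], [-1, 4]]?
The invariant factors of A (the non-unit diagonal entries of the Smith normal form of xI - A over ℚ[x]) are x^2 + 2x - 4, each dividing the next. The characteristic polynomial is their product, x^2 + 2x - 4.

The rational canonical form is the block-diagonal matrix of companion matrices C(f_i):
R = [[0, 4], [1, -2]].

Note the characteristic polynomial does not split into linear factors over ℚ, so A has no Jordan form over ℚ; the rational canonical form exists over any field.

R = [[0, 4], [1, -2]]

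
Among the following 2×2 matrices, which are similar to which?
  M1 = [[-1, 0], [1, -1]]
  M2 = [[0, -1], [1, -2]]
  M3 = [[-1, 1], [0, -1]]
1 class: {M1, M2, M3}

Characteristic polynomials: χ_{M1} = (x + 1)^2, χ_{M2} = (x + 1)^2, χ_{M3} = (x + 1)^2.

{M1, M2, M3}: invariant factors (x + 1)^2.

Matrices are similar if and only if their invariant-factor lists agree; the partition into similarity classes is {M1, M2, M3}.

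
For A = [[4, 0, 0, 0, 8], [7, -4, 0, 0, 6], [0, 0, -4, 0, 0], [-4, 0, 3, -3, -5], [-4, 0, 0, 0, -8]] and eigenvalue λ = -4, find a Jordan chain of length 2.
v_1 = [[1, 3, 0, -1, -1]]^T, v_2 = [[0, 1, 0, 0, 0]]^T

We seek v_1 ∈ ker((A + 4I)^2) \ ker(A + 4I), then set v_{i+1} = (A + 4I) v_i.

One such chain is v_1 = [[1, 3, 0, -1, -1]]^T, v_2 = [[0, 1, 0, 0, 0]]^T. Check: (A + 4I) v_2 = [[0, 0, 0, 0, 0]]^T = 0.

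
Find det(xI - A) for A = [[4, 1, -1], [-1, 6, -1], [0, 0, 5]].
xI - A = [[x - 4, -1, 1], [1, x - 6, 1], [0, 0, x - 5]].

Expanding det(xI - A) along the first row:
det(xI - A) = + (x - 4)·det([[x - 6, 1], [0, x - 5]]) - (-1)·det([[1, 1], [0, x - 5]]) + (1)·det([[1, x - 6], [0, 0]]).

Evaluating gives χ_A(x) = x^3 - 15x^2 + 75x - 125 = (x - 5)^3.

χ_A(x) = (x - 5)^3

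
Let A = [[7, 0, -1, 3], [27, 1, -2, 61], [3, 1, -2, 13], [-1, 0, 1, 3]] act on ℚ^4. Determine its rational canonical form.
The invariant factors of A (the non-unit diagonal entries of the Smith normal form of xI - A over ℚ[x]) are x - 6, (x - 6)(x^2 + 3x + 4), each dividing the next. The characteristic polynomial is their product, (x - 6)^2(x^2 + 3x + 4).

The rational canonical form is the block-diagonal matrix of companion matrices C(f_i):
R = [[6, 0, 0, 0], [0, 0, 0, 24], [0, 1, 0, 14], [0, 0, 1, 3]].

Note the characteristic polynomial does not split into linear factors over ℚ, so A has no Jordan form over ℚ; the rational canonical form exists over any field.

R = [[6, 0, 0, 0], [0, 0, 0, 24], [0, 1, 0, 14], [0, 0, 1, 3]]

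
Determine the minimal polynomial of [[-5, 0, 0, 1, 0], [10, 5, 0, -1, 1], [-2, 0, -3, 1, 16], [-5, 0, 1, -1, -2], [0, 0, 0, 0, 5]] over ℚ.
m_A(x) = (x - 5)^2(x + 3)^3

The characteristic polynomial factors as (x - 5)^2(x + 3)^3. The minimal polynomial is ∏(x - λ)^{k_λ} where k_λ is the size of the largest Jordan block at λ.

For λ = -3: rank(A + 3I) = 4, and the largest Jordan block has size 3 (the smallest k with rank((A + 3I)^k) = rank((A + 3I)^(k+1))).
For λ = 5: rank(A - 5I) = 4, and the largest Jordan block has size 2 (the smallest k with rank((A - 5I)^k) = rank((A - 5I)^(k+1))).

So m_A(x) = (x - 5)^2(x + 3)^3.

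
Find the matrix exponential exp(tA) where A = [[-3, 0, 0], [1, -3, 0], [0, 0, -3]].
e^{tA} = [[e^{-3*t}, 0, 0], [t*e^{-3*t}, e^{-3*t}, 0], [0, 0, e^{-3*t}]]

A has Jordan form J = [[-3, 1, 0], [0, -3, 0], [0, 0, -3]] with A = PJP^{-1}, so e^{tA} = P e^{tJ} P^{-1}.

For a Jordan block J_k(λ), e^{tJ_k(λ)} = e^{λt} · (I + tN + t^2 N^2/2! + ... + t^{k-1} N^{k-1}/(k-1)!) where N is the nilpotent superdiagonal part.

Assembling the blocks and conjugating back gives the entries of e^{tA} as shown above.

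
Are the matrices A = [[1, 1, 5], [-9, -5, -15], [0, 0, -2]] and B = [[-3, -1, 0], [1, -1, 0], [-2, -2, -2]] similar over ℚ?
Yes.

Two matrices over a field are similar if and only if they have the same invariant factors.

Both A and B have characteristic polynomial (x + 2)^3 and minimal polynomial (x + 2)^2. Computing further, both have invariant factors x + 2, (x + 2)^2. Hence A and B are similar.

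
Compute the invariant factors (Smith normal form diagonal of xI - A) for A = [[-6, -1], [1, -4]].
(x + 5)^2

The Jordan structure of A has elementary divisors (x + 5)^2. Arranging the block sizes at each eigenvalue in decreasing order and taking row products gives the invariant factors.

Invariant factors (smallest first, each dividing the next): (x + 5)^2.

Check: the last factor (x + 5)^2 is the minimal polynomial, and the product (x + 5)^2 is the characteristic polynomial.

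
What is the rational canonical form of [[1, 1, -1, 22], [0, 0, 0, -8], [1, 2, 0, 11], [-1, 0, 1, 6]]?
The invariant factors of A (the non-unit diagonal entries of the Smith normal form of xI - A over ℚ[x]) are (x - 2)^3(x - 1), each dividing the next. The characteristic polynomial is their product, (x - 2)^3(x - 1).

The rational canonical form is the block-diagonal matrix of companion matrices C(f_i):
R = [[0, 0, 0, -8], [1, 0, 0, 20], [0, 1, 0, -18], [0, 0, 1, 7]].

R = [[0, 0, 0, -8], [1, 0, 0, 20], [0, 1, 0, -18], [0, 0, 1, 7]]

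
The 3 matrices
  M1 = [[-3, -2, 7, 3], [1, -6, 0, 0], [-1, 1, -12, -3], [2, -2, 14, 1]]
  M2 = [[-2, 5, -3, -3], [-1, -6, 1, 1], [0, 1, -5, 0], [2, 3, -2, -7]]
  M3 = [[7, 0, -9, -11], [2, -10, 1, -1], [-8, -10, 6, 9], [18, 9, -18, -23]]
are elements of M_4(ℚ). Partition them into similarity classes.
1 class: {M1, M2, M3}

Characteristic polynomials: χ_{M1} = (x + 5)^4, χ_{M2} = (x + 5)^4, χ_{M3} = (x + 5)^4.

{M1, M2, M3}: invariant factors x + 5, (x + 5)^3.

Matrices are similar if and only if their invariant-factor lists agree; the partition into similarity classes is {M1, M2, M3}.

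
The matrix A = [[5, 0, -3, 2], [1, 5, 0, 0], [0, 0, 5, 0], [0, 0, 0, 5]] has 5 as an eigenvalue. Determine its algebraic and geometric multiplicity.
algebraic multiplicity 4, geometric multiplicity 2

The characteristic polynomial is (x - 5)^4, so the factor x - 5 appears with exponent 4: the algebraic multiplicity is 4.

rank(A - 5I) = 2, so the eigenspace has dimension 4 - 2 = 2: the geometric multiplicity is 2.

Since 2 < 4, A is not diagonalizable.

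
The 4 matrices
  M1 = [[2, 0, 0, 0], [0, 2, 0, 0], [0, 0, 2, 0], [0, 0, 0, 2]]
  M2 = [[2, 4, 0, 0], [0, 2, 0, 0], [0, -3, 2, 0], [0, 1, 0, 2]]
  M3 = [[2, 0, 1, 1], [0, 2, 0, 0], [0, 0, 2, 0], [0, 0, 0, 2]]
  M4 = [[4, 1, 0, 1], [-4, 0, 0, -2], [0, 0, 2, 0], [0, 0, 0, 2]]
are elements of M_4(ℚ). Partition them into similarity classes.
2 classes: {M1}, {M2, M3, M4}

Characteristic polynomials: χ_{M1} = (x - 2)^4, χ_{M2} = (x - 2)^4, χ_{M3} = (x - 2)^4, χ_{M4} = (x - 2)^4.

{M1}: invariant factors x - 2, x - 2, x - 2, x - 2.

{M2, M3, M4}: invariant factors x - 2, x - 2, (x - 2)^2.

Matrices are similar if and only if their invariant-factor lists agree; the partition into similarity classes is {M1}, {M2, M3, M4}.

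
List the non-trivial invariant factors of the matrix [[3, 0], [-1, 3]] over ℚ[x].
(x - 3)^2

The Jordan structure of A has elementary divisors (x - 3)^2. Arranging the block sizes at each eigenvalue in decreasing order and taking row products gives the invariant factors.

Invariant factors (smallest first, each dividing the next): (x - 3)^2.

Check: the last factor (x - 3)^2 is the minimal polynomial, and the product (x - 3)^2 is the characteristic polynomial.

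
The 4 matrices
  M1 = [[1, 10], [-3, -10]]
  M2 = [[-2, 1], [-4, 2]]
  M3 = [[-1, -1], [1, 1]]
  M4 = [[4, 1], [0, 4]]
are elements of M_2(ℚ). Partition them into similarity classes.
3 classes: {M1}, {M2, M3}, {M4}

Characteristic polynomials: χ_{M1} = (x + 4)(x + 5), χ_{M2} = x^2, χ_{M3} = x^2, χ_{M4} = (x - 4)^2.

{M1}: invariant factors (x + 4)(x + 5).

{M2, M3}: invariant factors x^2.

{M4}: invariant factors (x - 4)^2.

Matrices are similar if and only if their invariant-factor lists agree; the partition into similarity classes is {M1}, {M2, M3}, {M4}.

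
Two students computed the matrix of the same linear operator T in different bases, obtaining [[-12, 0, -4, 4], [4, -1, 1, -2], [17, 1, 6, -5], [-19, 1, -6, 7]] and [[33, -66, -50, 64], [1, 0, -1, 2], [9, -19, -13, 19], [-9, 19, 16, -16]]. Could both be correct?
No.

trace(A) = 0 but trace(B) = 4. The trace is a similarity invariant, so A and B are not similar.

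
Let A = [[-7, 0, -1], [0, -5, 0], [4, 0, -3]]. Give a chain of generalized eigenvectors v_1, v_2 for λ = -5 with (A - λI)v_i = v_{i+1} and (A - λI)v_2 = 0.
We seek v_1 ∈ ker((A + 5I)^2) \ ker(A + 5I), then set v_{i+1} = (A + 5I) v_i.

One such chain is v_1 = [[1, 1, -1]]^T, v_2 = [[-1, 0, 2]]^T. Check: (A + 5I) v_2 = [[0, 0, 0]]^T = 0.

v_1 = [[1, 1, -1]]^T, v_2 = [[-1, 0, 2]]^T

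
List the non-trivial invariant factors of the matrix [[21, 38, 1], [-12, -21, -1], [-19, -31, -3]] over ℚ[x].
(x + 1)^3

The Jordan structure of A has elementary divisors (x + 1)^3. Arranging the block sizes at each eigenvalue in decreasing order and taking row products gives the invariant factors.

Invariant factors (smallest first, each dividing the next): (x + 1)^3.

Check: the last factor (x + 1)^3 is the minimal polynomial, and the product (x + 1)^3 is the characteristic polynomial.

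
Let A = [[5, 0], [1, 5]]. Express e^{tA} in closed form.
A has Jordan form J = [[5, 1], [0, 5]] with A = PJP^{-1}, so e^{tA} = P e^{tJ} P^{-1}.

For a Jordan block J_k(λ), e^{tJ_k(λ)} = e^{λt} · (I + tN + t^2 N^2/2! + ... + t^{k-1} N^{k-1}/(k-1)!) where N is the nilpotent superdiagonal part.

Assembling the blocks and conjugating back gives the entries of e^{tA} as shown above.

e^{tA} = [[e^{5*t}, 0], [t*e^{5*t}, e^{5*t}]]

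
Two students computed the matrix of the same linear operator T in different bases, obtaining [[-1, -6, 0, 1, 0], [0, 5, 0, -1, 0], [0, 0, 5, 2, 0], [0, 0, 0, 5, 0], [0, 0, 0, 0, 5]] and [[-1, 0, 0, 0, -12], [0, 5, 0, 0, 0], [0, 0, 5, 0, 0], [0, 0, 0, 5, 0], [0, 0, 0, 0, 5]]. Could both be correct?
Both have characteristic polynomial (x - 5)^4(x + 1), but the minimal polynomial of A is (x - 5)^2(x + 1) while the minimal polynomial of B is (x - 5)(x + 1). The minimal polynomial is a similarity invariant, so A and B are not similar.

No.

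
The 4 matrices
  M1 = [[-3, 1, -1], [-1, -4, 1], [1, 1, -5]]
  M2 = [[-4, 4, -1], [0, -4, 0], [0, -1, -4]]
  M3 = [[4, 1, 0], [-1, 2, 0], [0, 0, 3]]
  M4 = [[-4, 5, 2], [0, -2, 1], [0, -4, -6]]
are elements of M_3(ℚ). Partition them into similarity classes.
2 classes: {M1, M2, M4}, {M3}

Characteristic polynomials: χ_{M1} = (x + 4)^3, χ_{M2} = (x + 4)^3, χ_{M3} = (x - 3)^3, χ_{M4} = (x + 4)^3.

{M1, M2, M4}: invariant factors (x + 4)^3.

{M3}: invariant factors x - 3, (x - 3)^2.

Matrices are similar if and only if their invariant-factor lists agree; the partition into similarity classes is {M1, M2, M4}, {M3}.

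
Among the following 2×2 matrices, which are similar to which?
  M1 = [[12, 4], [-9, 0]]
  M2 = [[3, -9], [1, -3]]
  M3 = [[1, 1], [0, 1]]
3 classes: {M1}, {M2}, {M3}

Characteristic polynomials: χ_{M1} = (x - 6)^2, χ_{M2} = x^2, χ_{M3} = (x - 1)^2.

{M1}: invariant factors (x - 6)^2.

{M2}: invariant factors x^2.

{M3}: invariant factors (x - 1)^2.

Matrices are similar if and only if their invariant-factor lists agree; the partition into similarity classes is {M1}, {M2}, {M3}.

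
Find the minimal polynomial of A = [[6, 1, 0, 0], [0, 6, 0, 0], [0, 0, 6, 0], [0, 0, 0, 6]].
m_A(x) = (x - 6)^2

The characteristic polynomial factors as (x - 6)^4. The minimal polynomial is ∏(x - λ)^{k_λ} where k_λ is the size of the largest Jordan block at λ.

For λ = 6: rank(A - 6I) = 1, and the largest Jordan block has size 2 (the smallest k with rank((A - 6I)^k) = rank((A - 6I)^(k+1))).

So m_A(x) = (x - 6)^2.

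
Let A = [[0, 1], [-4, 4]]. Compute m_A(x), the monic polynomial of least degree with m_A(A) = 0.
m_A(x) = (x - 2)^2

The characteristic polynomial factors as (x - 2)^2. The minimal polynomial is ∏(x - λ)^{k_λ} where k_λ is the size of the largest Jordan block at λ.

For λ = 2: rank(A - 2I) = 1, and the largest Jordan block has size 2 (the smallest k with rank((A - 2I)^k) = rank((A - 2I)^(k+1))).

So m_A(x) = (x - 2)^2.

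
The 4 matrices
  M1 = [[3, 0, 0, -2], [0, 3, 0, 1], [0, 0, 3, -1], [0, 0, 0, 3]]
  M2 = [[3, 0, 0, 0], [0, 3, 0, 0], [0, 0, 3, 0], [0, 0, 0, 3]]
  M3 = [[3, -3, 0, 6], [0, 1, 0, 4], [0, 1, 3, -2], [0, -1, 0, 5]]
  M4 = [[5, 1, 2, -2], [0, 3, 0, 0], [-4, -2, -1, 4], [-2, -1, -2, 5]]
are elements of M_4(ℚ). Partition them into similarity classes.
Characteristic polynomials: χ_{M1} = (x - 3)^4, χ_{M2} = (x - 3)^4, χ_{M3} = (x - 3)^4, χ_{M4} = (x - 3)^4.

{M1, M3, M4}: invariant factors x - 3, x - 3, (x - 3)^2.

{M2}: invariant factors x - 3, x - 3, x - 3, x - 3.

Matrices are similar if and only if their invariant-factor lists agree; the partition into similarity classes is {M1, M3, M4}, {M2}.

2 classes: {M1, M3, M4}, {M2}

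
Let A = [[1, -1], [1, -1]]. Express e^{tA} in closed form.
A has Jordan form J = [[0, 1], [0, 0]] with A = PJP^{-1}, so e^{tA} = P e^{tJ} P^{-1}.

For a Jordan block J_k(λ), e^{tJ_k(λ)} = e^{λt} · (I + tN + t^2 N^2/2! + ... + t^{k-1} N^{k-1}/(k-1)!) where N is the nilpotent superdiagonal part.

Assembling the blocks and conjugating back gives the entries of e^{tA} as shown above.

e^{tA} = [[t + 1, -t], [t, 1 - t]]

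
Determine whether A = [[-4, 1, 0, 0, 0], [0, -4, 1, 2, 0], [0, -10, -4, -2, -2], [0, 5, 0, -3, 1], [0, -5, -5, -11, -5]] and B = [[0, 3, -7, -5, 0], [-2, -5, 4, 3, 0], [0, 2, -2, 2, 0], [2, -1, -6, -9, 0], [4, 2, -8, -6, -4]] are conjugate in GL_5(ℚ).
Both have characteristic polynomial (x + 4)^5, but the minimal polynomial of A is (x + 4)^3 while the minimal polynomial of B is (x + 4)^2. The minimal polynomial is a similarity invariant, so A and B are not similar.

No.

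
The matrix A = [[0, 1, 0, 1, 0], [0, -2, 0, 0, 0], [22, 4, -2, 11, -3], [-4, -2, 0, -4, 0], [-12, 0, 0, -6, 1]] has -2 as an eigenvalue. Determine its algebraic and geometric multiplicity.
The characteristic polynomial is (x - 1)(x + 2)^4, so the factor x + 2 appears with exponent 4: the algebraic multiplicity is 4.

rank(A + 2I) = 3, so the eigenspace has dimension 5 - 3 = 2: the geometric multiplicity is 2.

Since 2 < 4, A is not diagonalizable.

algebraic multiplicity 4, geometric multiplicity 2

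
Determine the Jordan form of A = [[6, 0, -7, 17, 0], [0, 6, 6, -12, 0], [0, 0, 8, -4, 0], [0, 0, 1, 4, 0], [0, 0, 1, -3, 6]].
J = [[6, 1, 0, 0, 0], [0, 6, 1, 0, 0], [0, 0, 6, 0, 0], [0, 0, 0, 6, 0], [0, 0, 0, 0, 6]]

The characteristic polynomial is det(xI - A) = (x - 6)^5, so the eigenvalues are 6 (algebraic multiplicity 5).

For λ = 6: rank(A - 6I) = 2, rank((A - 6I)^2) = 1, rank((A - 6I)^3) = 0. The eigenspace has dimension 5 - 2 = 3, so there are 3 Jordan blocks; the rank sequence gives block sizes [3, 1, 1].

Assembling the blocks gives the Jordan form J above.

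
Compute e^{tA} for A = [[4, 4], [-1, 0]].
e^{tA} = [[(2*t + 1)*e^{2*t}, 4*t*e^{2*t}], [-t*e^{2*t}, (1 - 2*t)*e^{2*t}]]

A has Jordan form J = [[2, 1], [0, 2]] with A = PJP^{-1}, so e^{tA} = P e^{tJ} P^{-1}.

For a Jordan block J_k(λ), e^{tJ_k(λ)} = e^{λt} · (I + tN + t^2 N^2/2! + ... + t^{k-1} N^{k-1}/(k-1)!) where N is the nilpotent superdiagonal part.

Assembling the blocks and conjugating back gives the entries of e^{tA} as shown above.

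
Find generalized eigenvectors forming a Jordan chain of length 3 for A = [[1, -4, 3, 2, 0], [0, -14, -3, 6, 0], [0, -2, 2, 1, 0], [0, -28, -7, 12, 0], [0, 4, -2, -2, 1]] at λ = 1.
v_1 = [[-2, 3, 0, 7, 2]]^T, v_2 = [[2, -3, 1, -7, -2]]^T, v_3 = [[1, 0, 0, 0, 0]]^T

We seek v_1 ∈ ker((A - I)^3) \ ker((A - I)^2), then set v_{i+1} = (A - I) v_i.

One such chain is v_1 = [[-2, 3, 0, 7, 2]]^T, v_2 = [[2, -3, 1, -7, -2]]^T, v_3 = [[1, 0, 0, 0, 0]]^T. Check: (A - I) v_3 = [[0, 0, 0, 0, 0]]^T = 0.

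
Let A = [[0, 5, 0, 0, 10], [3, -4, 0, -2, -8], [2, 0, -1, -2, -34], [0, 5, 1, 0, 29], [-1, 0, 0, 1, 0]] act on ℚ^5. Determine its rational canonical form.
The invariant factors of A (the non-unit diagonal entries of the Smith normal form of xI - A over ℚ[x]) are (x - 1)(x + 5), (x - 3)(x - 1)(x + 5), each dividing the next. The characteristic polynomial is their product, (x - 3)(x - 1)^2(x + 5)^2.

The rational canonical form is the block-diagonal matrix of companion matrices C(f_i):
R = [[0, 5, 0, 0, 0], [1, -4, 0, 0, 0], [0, 0, 0, 0, -15], [0, 0, 1, 0, 17], [0, 0, 0, 1, -1]].

R = [[0, 5, 0, 0, 0], [1, -4, 0, 0, 0], [0, 0, 0, 0, -15], [0, 0, 1, 0, 17], [0, 0, 0, 1, -1]]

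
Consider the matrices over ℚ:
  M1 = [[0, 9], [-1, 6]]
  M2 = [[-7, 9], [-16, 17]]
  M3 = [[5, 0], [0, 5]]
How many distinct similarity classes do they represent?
Characteristic polynomials: χ_{M1} = (x - 3)^2, χ_{M2} = (x - 5)^2, χ_{M3} = (x - 5)^2.

{M1}: invariant factors (x - 3)^2.

{M2}: invariant factors (x - 5)^2.

{M3}: invariant factors x - 5, x - 5.

Matrices are similar if and only if their invariant-factor lists agree; the partition into similarity classes is {M1}, {M2}, {M3}.

3 classes: {M1}, {M2}, {M3}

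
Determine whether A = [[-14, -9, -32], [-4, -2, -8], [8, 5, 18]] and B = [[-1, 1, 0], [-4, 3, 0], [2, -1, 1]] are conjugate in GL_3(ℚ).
No.

trace(A) = 2 but trace(B) = 3. The trace is a similarity invariant, so A and B are not similar.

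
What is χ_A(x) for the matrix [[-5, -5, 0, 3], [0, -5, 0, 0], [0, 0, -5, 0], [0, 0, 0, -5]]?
xI - A = [[x + 5, 5, 0, -3], [0, x + 5, 0, 0], [0, 0, x + 5, 0], [0, 0, 0, x + 5]].

Expanding det(xI - A) along the first row:
det(xI - A) = + (x + 5)·det([[x + 5, 0, 0], [0, x + 5, 0], [0, 0, x + 5]]) - (5)·det([[0, 0, 0], [0, x + 5, 0], [0, 0, x + 5]]) + (0)·det([[0, x + 5, 0], [0, 0, 0], [0, 0, x + 5]]) - (-3)·det([[0, x + 5, 0], [0, 0, x + 5], [0, 0, 0]]).

Evaluating gives χ_A(x) = x^4 + 20x^3 + 150x^2 + 500x + 625 = (x + 5)^4.

χ_A(x) = (x + 5)^4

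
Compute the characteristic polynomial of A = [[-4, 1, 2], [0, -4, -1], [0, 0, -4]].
xI - A = [[x + 4, -1, -2], [0, x + 4, 1], [0, 0, x + 4]].

Expanding det(xI - A) along the first row:
det(xI - A) = + (x + 4)·det([[x + 4, 1], [0, x + 4]]) - (-1)·det([[0, 1], [0, x + 4]]) + (-2)·det([[0, x + 4], [0, 0]]).

Evaluating gives χ_A(x) = x^3 + 12x^2 + 48x + 64 = (x + 4)^3.

χ_A(x) = (x + 4)^3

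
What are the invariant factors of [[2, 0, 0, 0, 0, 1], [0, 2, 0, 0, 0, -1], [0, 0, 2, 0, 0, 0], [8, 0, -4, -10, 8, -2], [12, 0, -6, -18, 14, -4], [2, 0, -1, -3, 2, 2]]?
x - 2, x - 2, x - 2, (x - 2)^3

The Jordan structure of A has elementary divisors (x - 2)^3, (x - 2), (x - 2), (x - 2). Arranging the block sizes at each eigenvalue in decreasing order and taking row products gives the invariant factors.

Invariant factors (smallest first, each dividing the next): x - 2, x - 2, x - 2, (x - 2)^3.

Check: the last factor (x - 2)^3 is the minimal polynomial, and the product (x - 2)^6 is the characteristic polynomial.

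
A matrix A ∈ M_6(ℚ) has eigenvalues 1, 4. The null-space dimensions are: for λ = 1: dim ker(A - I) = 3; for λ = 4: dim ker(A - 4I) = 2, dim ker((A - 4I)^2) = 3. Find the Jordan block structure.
λ = 1: successive nullity increments [3] count blocks of size ≥ k; block sizes are [1, 1, 1].
λ = 4: successive nullity increments [2, 1] count blocks of size ≥ k; block sizes are [2, 1].

Jordan blocks: (1, 1), (1, 1), (1, 1), (4, 2), (4, 1)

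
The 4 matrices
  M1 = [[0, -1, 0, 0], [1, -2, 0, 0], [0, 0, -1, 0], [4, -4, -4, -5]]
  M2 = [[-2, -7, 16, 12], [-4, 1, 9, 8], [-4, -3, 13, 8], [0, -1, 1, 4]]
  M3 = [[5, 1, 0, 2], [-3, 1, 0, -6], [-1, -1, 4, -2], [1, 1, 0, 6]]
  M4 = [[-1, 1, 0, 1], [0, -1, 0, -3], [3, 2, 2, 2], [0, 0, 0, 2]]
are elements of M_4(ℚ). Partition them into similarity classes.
4 classes: {M1}, {M2}, {M3}, {M4}

Characteristic polynomials: χ_{M1} = (x + 1)^3(x + 5), χ_{M2} = (x - 4)^4, χ_{M3} = (x - 4)^4, χ_{M4} = (x - 2)^2(x + 1)^2.

{M1}: invariant factors x + 1, (x + 1)^2(x + 5).

{M2}: invariant factors x - 4, (x - 4)^3.

{M3}: invariant factors x - 4, x - 4, (x - 4)^2.

{M4}: invariant factors x - 2, (x - 2)(x + 1)^2.

Matrices are similar if and only if their invariant-factor lists agree; the partition into similarity classes is {M1}, {M2}, {M3}, {M4}.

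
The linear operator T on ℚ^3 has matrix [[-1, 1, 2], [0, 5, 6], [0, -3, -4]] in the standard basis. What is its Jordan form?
J = [[-1, 1, 0], [0, -1, 0], [0, 0, 2]]

The characteristic polynomial is det(xI - A) = (x - 2)(x + 1)^2, so the eigenvalues are -1 (algebraic multiplicity 2), 2 (algebraic multiplicity 1).

For λ = -1: rank(A + I) = 2, rank((A + I)^2) = 1. The eigenspace has dimension 3 - 2 = 1, so there is 1 Jordan block; the rank sequence gives block sizes [2].

For λ = 2: algebraic multiplicity 1 gives one 1×1 block.

Assembling the blocks gives the Jordan form J above.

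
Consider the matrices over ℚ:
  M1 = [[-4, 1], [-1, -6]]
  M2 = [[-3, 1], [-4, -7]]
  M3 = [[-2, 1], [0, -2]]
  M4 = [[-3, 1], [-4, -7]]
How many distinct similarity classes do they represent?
Characteristic polynomials: χ_{M1} = (x + 5)^2, χ_{M2} = (x + 5)^2, χ_{M3} = (x + 2)^2, χ_{M4} = (x + 5)^2.

{M1, M2, M4}: invariant factors (x + 5)^2.

{M3}: invariant factors (x + 2)^2.

Matrices are similar if and only if their invariant-factor lists agree; the partition into similarity classes is {M1, M2, M4}, {M3}.

2 classes: {M1, M2, M4}, {M3}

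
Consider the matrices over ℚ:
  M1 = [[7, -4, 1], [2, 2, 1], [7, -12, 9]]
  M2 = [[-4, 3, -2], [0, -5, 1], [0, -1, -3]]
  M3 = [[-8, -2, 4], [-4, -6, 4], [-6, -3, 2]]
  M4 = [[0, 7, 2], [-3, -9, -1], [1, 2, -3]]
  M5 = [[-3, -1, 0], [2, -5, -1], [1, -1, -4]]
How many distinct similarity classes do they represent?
Characteristic polynomials: χ_{M1} = (x - 6)^3, χ_{M2} = (x + 4)^3, χ_{M3} = (x + 4)^3, χ_{M4} = (x + 4)^3, χ_{M5} = (x + 4)^3.

{M1}: invariant factors (x - 6)^3.

{M2, M4, M5}: invariant factors (x + 4)^3.

{M3}: invariant factors x + 4, (x + 4)^2.

Matrices are similar if and only if their invariant-factor lists agree; the partition into similarity classes is {M1}, {M2, M4, M5}, {M3}.

3 classes: {M1}, {M2, M4, M5}, {M3}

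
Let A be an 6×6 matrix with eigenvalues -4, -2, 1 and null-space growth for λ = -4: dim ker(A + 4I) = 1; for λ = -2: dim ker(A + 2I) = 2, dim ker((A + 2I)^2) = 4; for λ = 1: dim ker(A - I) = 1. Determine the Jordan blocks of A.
Jordan blocks: (-4, 1), (-2, 2), (-2, 2), (1, 1)

λ = -4: successive nullity increments [1] count blocks of size ≥ k; block sizes are [1].
λ = -2: successive nullity increments [2, 2] count blocks of size ≥ k; block sizes are [2, 2].
λ = 1: successive nullity increments [1] count blocks of size ≥ k; block sizes are [1].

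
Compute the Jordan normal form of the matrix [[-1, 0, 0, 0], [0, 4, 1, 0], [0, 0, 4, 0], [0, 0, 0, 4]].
J = [[-1, 0, 0, 0], [0, 4, 1, 0], [0, 0, 4, 0], [0, 0, 0, 4]]

The characteristic polynomial is det(xI - A) = (x - 4)^3(x + 1), so the eigenvalues are -1 (algebraic multiplicity 1), 4 (algebraic multiplicity 3).

For λ = -1: algebraic multiplicity 1 gives one 1×1 block.

For λ = 4: rank(A - 4I) = 2, rank((A - 4I)^2) = 1. The eigenspace has dimension 4 - 2 = 2, so there are 2 Jordan blocks; the rank sequence gives block sizes [2, 1].

Assembling the blocks gives the Jordan form J above.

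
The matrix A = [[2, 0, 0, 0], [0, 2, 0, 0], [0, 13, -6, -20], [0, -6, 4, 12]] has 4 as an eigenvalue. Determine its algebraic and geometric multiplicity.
The characteristic polynomial is (x - 4)(x - 2)^3, so the factor x - 4 appears with exponent 1: the algebraic multiplicity is 1.

rank(A - 4I) = 3, so the eigenspace has dimension 4 - 3 = 1: the geometric multiplicity is 1.

algebraic multiplicity 1, geometric multiplicity 1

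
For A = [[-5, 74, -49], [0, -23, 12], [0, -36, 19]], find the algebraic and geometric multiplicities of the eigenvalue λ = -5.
algebraic multiplicity 2, geometric multiplicity 1

The characteristic polynomial is (x - 1)(x + 5)^2, so the factor x + 5 appears with exponent 2: the algebraic multiplicity is 2.

rank(A + 5I) = 2, so the eigenspace has dimension 3 - 2 = 1: the geometric multiplicity is 1.

Since 1 < 2, A is not diagonalizable.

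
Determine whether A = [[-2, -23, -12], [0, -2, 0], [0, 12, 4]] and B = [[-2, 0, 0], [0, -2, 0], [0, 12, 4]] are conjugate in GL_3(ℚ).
Both have characteristic polynomial (x - 4)(x + 2)^2, but the minimal polynomial of A is (x - 4)(x + 2)^2 while the minimal polynomial of B is (x - 4)(x + 2). The minimal polynomial is a similarity invariant, so A and B are not similar.

No.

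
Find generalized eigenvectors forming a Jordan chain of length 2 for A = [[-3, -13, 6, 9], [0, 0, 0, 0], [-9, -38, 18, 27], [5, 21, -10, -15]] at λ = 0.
We seek v_1 ∈ ker(A^2) \ ker(A), then set v_{i+1} = A v_i.

One such chain is v_1 = [[-4, 1, -3, 2]]^T, v_2 = [[-1, 0, -2, 1]]^T. Check: A v_2 = [[0, 0, 0, 0]]^T = 0.

v_1 = [[-4, 1, -3, 2]]^T, v_2 = [[-1, 0, -2, 1]]^T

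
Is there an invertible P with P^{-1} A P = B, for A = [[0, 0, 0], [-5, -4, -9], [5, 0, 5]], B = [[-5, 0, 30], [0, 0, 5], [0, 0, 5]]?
trace(A) = 1 but trace(B) = 0. The trace is a similarity invariant, so A and B are not similar.

No.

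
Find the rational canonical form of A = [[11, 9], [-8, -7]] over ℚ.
R = [[0, 5], [1, 4]]

The invariant factors of A (the non-unit diagonal entries of the Smith normal form of xI - A over ℚ[x]) are (x - 5)(x + 1), each dividing the next. The characteristic polynomial is their product, (x - 5)(x + 1).

The rational canonical form is the block-diagonal matrix of companion matrices C(f_i):
R = [[0, 5], [1, 4]].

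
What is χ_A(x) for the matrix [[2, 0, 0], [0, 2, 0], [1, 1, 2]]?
χ_A(x) = (x - 2)^3

xI - A = [[x - 2, 0, 0], [0, x - 2, 0], [-1, -1, x - 2]].

Expanding det(xI - A) along the first row:
det(xI - A) = + (x - 2)·det([[x - 2, 0], [-1, x - 2]]) - (0)·det([[0, 0], [-1, x - 2]]) + (0)·det([[0, x - 2], [-1, -1]]).

Evaluating gives χ_A(x) = x^3 - 6x^2 + 12x - 8 = (x - 2)^3.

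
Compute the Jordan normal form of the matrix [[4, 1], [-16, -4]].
The characteristic polynomial is det(xI - A) = x^2, so the eigenvalues are 0 (algebraic multiplicity 2).

For λ = 0: rank(A) = 1, rank(A^2) = 0. The eigenspace has dimension 2 - 1 = 1, so there is 1 Jordan block; the rank sequence gives block sizes [2].

Assembling the blocks gives the Jordan form J above.

J = [[0, 1], [0, 0]]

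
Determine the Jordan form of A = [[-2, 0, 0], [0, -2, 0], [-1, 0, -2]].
The characteristic polynomial is det(xI - A) = (x + 2)^3, so the eigenvalues are -2 (algebraic multiplicity 3).

For λ = -2: rank(A + 2I) = 1, rank((A + 2I)^2) = 0. The eigenspace has dimension 3 - 1 = 2, so there are 2 Jordan blocks; the rank sequence gives block sizes [2, 1].

Assembling the blocks gives the Jordan form J above.

J = [[-2, 1, 0], [0, -2, 0], [0, 0, -2]]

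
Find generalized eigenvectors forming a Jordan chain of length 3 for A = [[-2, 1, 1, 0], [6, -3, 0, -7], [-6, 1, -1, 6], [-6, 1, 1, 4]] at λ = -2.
v_1 = [[-2, 1, -1, -2]]^T, v_2 = [[0, 1, 0, 0]]^T, v_3 = [[1, -1, 1, 1]]^T

We seek v_1 ∈ ker((A + 2I)^3) \ ker((A + 2I)^2), then set v_{i+1} = (A + 2I) v_i.

One such chain is v_1 = [[-2, 1, -1, -2]]^T, v_2 = [[0, 1, 0, 0]]^T, v_3 = [[1, -1, 1, 1]]^T. Check: (A + 2I) v_3 = [[0, 0, 0, 0]]^T = 0.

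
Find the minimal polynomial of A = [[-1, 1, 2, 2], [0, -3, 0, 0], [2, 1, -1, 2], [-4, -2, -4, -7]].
m_A(x) = (x + 3)^2

The characteristic polynomial factors as (x + 3)^4. The minimal polynomial is ∏(x - λ)^{k_λ} where k_λ is the size of the largest Jordan block at λ.

For λ = -3: rank(A + 3I) = 1, and the largest Jordan block has size 2 (the smallest k with rank((A + 3I)^k) = rank((A + 3I)^(k+1))).

So m_A(x) = (x + 3)^2.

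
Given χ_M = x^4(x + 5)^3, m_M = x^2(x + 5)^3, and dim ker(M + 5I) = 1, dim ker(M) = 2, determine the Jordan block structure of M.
λ = -5: algebraic multiplicity 3 (exponent in χ_M), largest block size 3 (exponent in m_M), 1 block (geometric multiplicity). This forces block sizes [3].
λ = 0: algebraic multiplicity 4 (exponent in χ_M), largest block size 2 (exponent in m_M), 2 blocks (geometric multiplicity). These force block sizes [2, 2].

Jordan blocks: (-5, 3), (0, 2), (0, 2)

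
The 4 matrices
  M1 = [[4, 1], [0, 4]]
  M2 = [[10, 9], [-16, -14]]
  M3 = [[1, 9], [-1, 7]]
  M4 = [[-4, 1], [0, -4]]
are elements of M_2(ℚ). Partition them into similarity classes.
Characteristic polynomials: χ_{M1} = (x - 4)^2, χ_{M2} = (x + 2)^2, χ_{M3} = (x - 4)^2, χ_{M4} = (x + 4)^2.

{M1, M3}: invariant factors (x - 4)^2.

{M2}: invariant factors (x + 2)^2.

{M4}: invariant factors (x + 4)^2.

Matrices are similar if and only if their invariant-factor lists agree; the partition into similarity classes is {M1, M3}, {M2}, {M4}.

3 classes: {M1, M3}, {M2}, {M4}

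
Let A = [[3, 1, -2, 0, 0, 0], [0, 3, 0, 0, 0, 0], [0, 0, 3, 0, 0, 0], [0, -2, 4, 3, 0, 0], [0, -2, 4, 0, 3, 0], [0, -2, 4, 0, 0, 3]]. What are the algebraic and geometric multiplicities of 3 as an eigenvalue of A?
algebraic multiplicity 6, geometric multiplicity 5

The characteristic polynomial is (x - 3)^6, so the factor x - 3 appears with exponent 6: the algebraic multiplicity is 6.

rank(A - 3I) = 1, so the eigenspace has dimension 6 - 1 = 5: the geometric multiplicity is 5.

Since 5 < 6, A is not diagonalizable.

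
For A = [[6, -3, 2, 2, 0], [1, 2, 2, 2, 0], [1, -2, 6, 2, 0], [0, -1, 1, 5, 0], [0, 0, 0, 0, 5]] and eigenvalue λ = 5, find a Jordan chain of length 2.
We seek v_1 ∈ ker((A - 5I)^2) \ ker(A - 5I), then set v_{i+1} = (A - 5I) v_i.

One such chain is v_1 = [[1, 0, 0, 0, -1]]^T, v_2 = [[1, 1, 1, 0, 0]]^T. Check: (A - 5I) v_2 = [[0, 0, 0, 0, 0]]^T = 0.

v_1 = [[1, 0, 0, 0, -1]]^T, v_2 = [[1, 1, 1, 0, 0]]^T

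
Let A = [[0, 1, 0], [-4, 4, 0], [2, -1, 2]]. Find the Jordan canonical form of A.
J = [[2, 1, 0], [0, 2, 0], [0, 0, 2]]

The characteristic polynomial is det(xI - A) = (x - 2)^3, so the eigenvalues are 2 (algebraic multiplicity 3).

For λ = 2: rank(A - 2I) = 1, rank((A - 2I)^2) = 0. The eigenspace has dimension 3 - 1 = 2, so there are 2 Jordan blocks; the rank sequence gives block sizes [2, 1].

Assembling the blocks gives the Jordan form J above.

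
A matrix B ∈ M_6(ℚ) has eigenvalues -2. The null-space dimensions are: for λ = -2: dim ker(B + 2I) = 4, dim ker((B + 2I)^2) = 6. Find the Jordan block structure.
λ = -2: successive nullity increments [4, 2] count blocks of size ≥ k; block sizes are [2, 2, 1, 1].

Jordan blocks: (-2, 2), (-2, 2), (-2, 1), (-2, 1)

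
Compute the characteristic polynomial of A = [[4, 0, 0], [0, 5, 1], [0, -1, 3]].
χ_A(x) = (x - 4)^3

xI - A = [[x - 4, 0, 0], [0, x - 5, -1], [0, 1, x - 3]].

Expanding det(xI - A) along the first row:
det(xI - A) = + (x - 4)·det([[x - 5, -1], [1, x - 3]]) - (0)·det([[0, -1], [0, x - 3]]) + (0)·det([[0, x - 5], [0, 1]]).

Evaluating gives χ_A(x) = x^3 - 12x^2 + 48x - 64 = (x - 4)^3.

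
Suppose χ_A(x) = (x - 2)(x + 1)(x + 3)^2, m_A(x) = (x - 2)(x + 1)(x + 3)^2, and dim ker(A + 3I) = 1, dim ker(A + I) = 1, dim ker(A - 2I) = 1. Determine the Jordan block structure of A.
λ = -3: algebraic multiplicity 2 (exponent in χ_A), largest block size 2 (exponent in m_A), 1 block (geometric multiplicity). This forces block sizes [2].
λ = -1: algebraic multiplicity 1 (exponent in χ_A), largest block size 1 (exponent in m_A), 1 block (geometric multiplicity). This forces block sizes [1].
λ = 2: algebraic multiplicity 1 (exponent in χ_A), largest block size 1 (exponent in m_A), 1 block (geometric multiplicity). This forces block sizes [1].

Jordan blocks: (-3, 2), (-1, 1), (2, 1)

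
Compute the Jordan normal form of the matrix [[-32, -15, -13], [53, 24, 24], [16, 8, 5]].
J = [[-1, 1, 0], [0, -1, 1], [0, 0, -1]]

The characteristic polynomial is det(xI - A) = (x + 1)^3, so the eigenvalues are -1 (algebraic multiplicity 3).

For λ = -1: rank(A + I) = 2, rank((A + I)^2) = 1, rank((A + I)^3) = 0. The eigenspace has dimension 3 - 2 = 1, so there is 1 Jordan block; the rank sequence gives block sizes [3].

Assembling the blocks gives the Jordan form J above.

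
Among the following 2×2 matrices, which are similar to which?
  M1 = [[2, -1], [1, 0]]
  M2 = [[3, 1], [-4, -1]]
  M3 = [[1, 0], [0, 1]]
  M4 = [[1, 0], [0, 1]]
2 classes: {M1, M2}, {M3, M4}

Characteristic polynomials: χ_{M1} = (x - 1)^2, χ_{M2} = (x - 1)^2, χ_{M3} = (x - 1)^2, χ_{M4} = (x - 1)^2.

{M1, M2}: invariant factors (x - 1)^2.

{M3, M4}: invariant factors x - 1, x - 1.

Matrices are similar if and only if their invariant-factor lists agree; the partition into similarity classes is {M1, M2}, {M3, M4}.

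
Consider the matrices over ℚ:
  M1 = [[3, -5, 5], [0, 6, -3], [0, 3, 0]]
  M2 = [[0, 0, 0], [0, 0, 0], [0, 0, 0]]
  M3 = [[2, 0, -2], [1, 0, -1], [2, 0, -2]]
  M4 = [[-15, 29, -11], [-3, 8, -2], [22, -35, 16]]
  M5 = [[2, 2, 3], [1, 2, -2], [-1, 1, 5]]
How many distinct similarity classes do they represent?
Characteristic polynomials: χ_{M1} = (x - 3)^3, χ_{M2} = x^3, χ_{M3} = x^3, χ_{M4} = (x - 3)^3, χ_{M5} = (x - 3)^3.

{M1}: invariant factors x - 3, (x - 3)^2.

{M2}: invariant factors x, x, x.

{M3}: invariant factors x, x^2.

{M4, M5}: invariant factors (x - 3)^3.

Matrices are similar if and only if their invariant-factor lists agree; the partition into similarity classes is {M1}, {M2}, {M3}, {M4, M5}.

4 classes: {M1}, {M2}, {M3}, {M4, M5}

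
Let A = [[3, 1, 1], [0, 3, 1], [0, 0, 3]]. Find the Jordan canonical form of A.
J = [[3, 1, 0], [0, 3, 1], [0, 0, 3]]

The characteristic polynomial is det(xI - A) = (x - 3)^3, so the eigenvalues are 3 (algebraic multiplicity 3).

For λ = 3: rank(A - 3I) = 2, rank((A - 3I)^2) = 1, rank((A - 3I)^3) = 0. The eigenspace has dimension 3 - 2 = 1, so there is 1 Jordan block; the rank sequence gives block sizes [3].

Assembling the blocks gives the Jordan form J above.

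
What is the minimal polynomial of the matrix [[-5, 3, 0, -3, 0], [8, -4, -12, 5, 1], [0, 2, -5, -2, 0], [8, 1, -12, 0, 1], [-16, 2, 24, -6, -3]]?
The characteristic polynomial factors as (x + 1)^2(x + 5)^3. The minimal polynomial is ∏(x - λ)^{k_λ} where k_λ is the size of the largest Jordan block at λ.

For λ = -5: rank(A + 5I) = 3, and the largest Jordan block has size 2 (the smallest k with rank((A + 5I)^k) = rank((A + 5I)^(k+1))).
For λ = -1: rank(A + I) = 4, and the largest Jordan block has size 2 (the smallest k with rank((A + I)^k) = rank((A + I)^(k+1))).

So m_A(x) = (x + 1)^2(x + 5)^2.

m_A(x) = (x + 1)^2(x + 5)^2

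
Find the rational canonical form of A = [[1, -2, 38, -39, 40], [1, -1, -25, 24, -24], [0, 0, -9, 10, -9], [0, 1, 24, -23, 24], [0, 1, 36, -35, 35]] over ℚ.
The invariant factors of A (the non-unit diagonal entries of the Smith normal form of xI - A over ℚ[x]) are (x - 3)(x^2 + 6)^2, each dividing the next. The characteristic polynomial is their product, (x - 3)(x^2 + 6)^2.

The rational canonical form is the block-diagonal matrix of companion matrices C(f_i):
R = [[0, 0, 0, 0, 108], [1, 0, 0, 0, -36], [0, 1, 0, 0, 36], [0, 0, 1, 0, -12], [0, 0, 0, 1, 3]].

Note the characteristic polynomial does not split into linear factors over ℚ, so A has no Jordan form over ℚ; the rational canonical form exists over any field.

R = [[0, 0, 0, 0, 108], [1, 0, 0, 0, -36], [0, 1, 0, 0, 36], [0, 0, 1, 0, -12], [0, 0, 0, 1, 3]]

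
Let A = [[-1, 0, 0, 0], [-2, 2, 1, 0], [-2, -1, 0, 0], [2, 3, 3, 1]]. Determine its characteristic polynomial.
xI - A = [[x + 1, 0, 0, 0], [2, x - 2, -1, 0], [2, 1, x, 0], [-2, -3, -3, x - 1]].

Expanding det(xI - A) along the first row:
det(xI - A) = + (x + 1)·det([[x - 2, -1, 0], [1, x, 0], [-3, -3, x - 1]]) - (0)·det([[2, -1, 0], [2, x, 0], [-2, -3, x - 1]]) + (0)·det([[2, x - 2, 0], [2, 1, 0], [-2, -3, x - 1]]) - (0)·det([[2, x - 2, -1], [2, 1, x], [-2, -3, -3]]).

Evaluating gives χ_A(x) = x^4 - 2x^3 + 2x - 1 = (x - 1)^3(x + 1).

χ_A(x) = (x - 1)^3(x + 1)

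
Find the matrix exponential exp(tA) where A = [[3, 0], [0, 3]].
e^{tA} = [[e^{3*t}, 0], [0, e^{3*t}]]

A has Jordan form J = [[3, 0], [0, 3]] with A = PJP^{-1}, so e^{tA} = P e^{tJ} P^{-1}.

For a Jordan block J_k(λ), e^{tJ_k(λ)} = e^{λt} · (I + tN + t^2 N^2/2! + ... + t^{k-1} N^{k-1}/(k-1)!) where N is the nilpotent superdiagonal part.

Assembling the blocks and conjugating back gives the entries of e^{tA} as shown above.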